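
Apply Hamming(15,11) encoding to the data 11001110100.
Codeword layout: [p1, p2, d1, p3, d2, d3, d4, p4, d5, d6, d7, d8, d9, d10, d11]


Parity bits: p1=1, p2=1, p3=0, p4=0

111010001110100


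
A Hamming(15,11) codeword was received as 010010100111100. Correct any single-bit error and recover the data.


Syndrome = 0: no error detected

Data: 01010111100 (no errors)


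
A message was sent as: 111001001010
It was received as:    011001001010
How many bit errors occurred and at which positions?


XOR: 100000000000

1 error(s) at position(s): 0


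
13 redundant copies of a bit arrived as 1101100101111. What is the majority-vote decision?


Ones: 9 out of 13
Threshold: 7

1 (9/13 voted 1)


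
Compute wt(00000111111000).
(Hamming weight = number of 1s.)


Counting 1s in 00000111111000

6


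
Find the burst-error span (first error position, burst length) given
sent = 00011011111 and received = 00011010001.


XOR: 00000001110

Burst at position 7, length 3


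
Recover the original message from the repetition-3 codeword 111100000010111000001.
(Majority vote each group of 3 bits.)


Groups: 111, 100, 000, 010, 111, 000, 001
Majority votes: 1000100

1000100


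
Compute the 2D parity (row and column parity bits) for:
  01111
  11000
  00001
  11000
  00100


Row parities: 00101
Column parities: 01010

Row P: 00101, Col P: 01010, Corner: 0


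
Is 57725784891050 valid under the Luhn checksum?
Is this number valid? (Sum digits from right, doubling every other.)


Luhn sum = 53
53 mod 10 = 3

Invalid (Luhn sum mod 10 = 3)


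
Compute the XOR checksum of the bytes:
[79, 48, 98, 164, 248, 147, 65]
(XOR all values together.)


XOR chain: 79 ^ 48 ^ 98 ^ 164 ^ 248 ^ 147 ^ 65 = 147

147


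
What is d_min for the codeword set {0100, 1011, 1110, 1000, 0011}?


Comparing all pairs, minimum distance: 1
Can detect 0 errors, correct 0 errors

1


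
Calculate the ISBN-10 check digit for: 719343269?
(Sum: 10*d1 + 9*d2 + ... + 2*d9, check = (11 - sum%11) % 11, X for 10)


Weighted sum: 255
255 mod 11 = 2

Check digit: 9


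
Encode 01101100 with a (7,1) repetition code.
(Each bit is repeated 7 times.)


Each bit -> 7 copies

00000001111111111111100000001111111111111100000000000000


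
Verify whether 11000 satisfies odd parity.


Number of 1s: 2

No, parity error (2 ones)


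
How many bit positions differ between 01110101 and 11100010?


XOR: 10010111
Count of 1s: 5

5


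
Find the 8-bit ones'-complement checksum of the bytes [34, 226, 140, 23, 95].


Sum = 518 mod 256 = 6
Complement = 249

249


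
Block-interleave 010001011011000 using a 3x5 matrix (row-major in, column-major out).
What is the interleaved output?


Matrix:
  01000
  10110
  11000
Read columns: 011101010010000

011101010010000


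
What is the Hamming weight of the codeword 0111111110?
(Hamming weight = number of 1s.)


Counting 1s in 0111111110

8


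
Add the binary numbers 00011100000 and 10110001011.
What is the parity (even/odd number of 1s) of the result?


00011100000 = 224
10110001011 = 1419
Sum = 1643 = 11001101011
1s count = 7

odd parity (7 ones in 11001101011)


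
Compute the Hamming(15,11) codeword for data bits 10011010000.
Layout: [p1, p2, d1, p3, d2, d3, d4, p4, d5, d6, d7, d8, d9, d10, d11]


Parity bits: p1=0, p2=1, p3=1, p4=0

011100101010000


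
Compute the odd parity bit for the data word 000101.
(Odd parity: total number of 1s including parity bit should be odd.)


Number of 1s in data: 2
Parity bit: 1

1


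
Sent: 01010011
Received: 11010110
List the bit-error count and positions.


XOR: 10000101

3 error(s) at position(s): 0, 5, 7


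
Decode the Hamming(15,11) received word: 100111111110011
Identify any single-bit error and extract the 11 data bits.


Syndrome = 0: no error detected

Data: 01111110011 (no errors)


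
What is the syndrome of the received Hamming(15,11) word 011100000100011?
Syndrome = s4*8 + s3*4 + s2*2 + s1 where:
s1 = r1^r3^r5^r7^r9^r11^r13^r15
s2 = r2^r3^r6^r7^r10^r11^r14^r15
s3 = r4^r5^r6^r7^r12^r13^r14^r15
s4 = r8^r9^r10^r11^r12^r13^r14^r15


s1=0, s2=1, s3=1, s4=1

Syndrome = 14 (error at position 14)


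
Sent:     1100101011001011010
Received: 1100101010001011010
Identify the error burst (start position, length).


XOR: 0000000001000000000

Burst at position 9, length 1


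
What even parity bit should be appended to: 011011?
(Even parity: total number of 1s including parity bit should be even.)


Number of 1s in data: 4
Parity bit: 0

0


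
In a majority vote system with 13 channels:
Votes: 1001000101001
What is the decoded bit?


Ones: 5 out of 13
Threshold: 7

0 (5/13 voted 1)


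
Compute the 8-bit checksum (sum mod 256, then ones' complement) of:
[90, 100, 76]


Sum = 266 mod 256 = 10
Complement = 245

245


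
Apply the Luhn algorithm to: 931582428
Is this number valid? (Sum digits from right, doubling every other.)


Luhn sum = 45
45 mod 10 = 5

Invalid (Luhn sum mod 10 = 5)


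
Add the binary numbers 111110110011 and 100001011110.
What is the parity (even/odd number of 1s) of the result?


111110110011 = 4019
100001011110 = 2142
Sum = 6161 = 1100000010001
1s count = 4

even parity (4 ones in 1100000010001)


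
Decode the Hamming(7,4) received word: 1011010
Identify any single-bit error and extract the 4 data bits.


Syndrome = 0: no error detected

Data: 1010 (no errors)


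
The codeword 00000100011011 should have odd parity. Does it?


Number of 1s: 5

Yes, parity is correct (5 ones)


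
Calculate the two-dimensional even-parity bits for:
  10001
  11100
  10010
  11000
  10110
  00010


Row parities: 010011
Column parities: 10011

Row P: 010011, Col P: 10011, Corner: 1


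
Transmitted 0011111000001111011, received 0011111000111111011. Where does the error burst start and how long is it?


XOR: 0000000000110000000

Burst at position 10, length 2


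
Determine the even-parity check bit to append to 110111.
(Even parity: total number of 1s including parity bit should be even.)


Number of 1s in data: 5
Parity bit: 1

1


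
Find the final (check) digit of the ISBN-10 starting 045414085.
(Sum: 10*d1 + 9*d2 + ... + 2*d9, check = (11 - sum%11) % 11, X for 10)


Weighted sum: 164
164 mod 11 = 10

Check digit: 1


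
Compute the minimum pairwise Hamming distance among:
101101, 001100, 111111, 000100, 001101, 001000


Comparing all pairs, minimum distance: 1
Can detect 0 errors, correct 0 errors

1


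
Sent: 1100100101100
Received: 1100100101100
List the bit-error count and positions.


XOR: 0000000000000

0 errors (received matches sent)


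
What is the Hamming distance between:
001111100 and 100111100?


XOR: 101000000
Count of 1s: 2

2


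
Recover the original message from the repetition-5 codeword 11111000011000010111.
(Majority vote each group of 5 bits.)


Groups: 11111, 00001, 10000, 10111
Majority votes: 1001

1001


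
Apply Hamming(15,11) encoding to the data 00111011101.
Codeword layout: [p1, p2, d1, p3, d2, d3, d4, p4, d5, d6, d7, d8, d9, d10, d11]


Parity bits: p1=1, p2=0, p3=1, p4=1

100101111011101


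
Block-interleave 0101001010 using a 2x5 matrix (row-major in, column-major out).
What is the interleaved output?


Matrix:
  01010
  01010
Read columns: 0011001100

0011001100


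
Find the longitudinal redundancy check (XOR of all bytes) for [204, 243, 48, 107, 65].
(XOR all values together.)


XOR chain: 204 ^ 243 ^ 48 ^ 107 ^ 65 = 37

37


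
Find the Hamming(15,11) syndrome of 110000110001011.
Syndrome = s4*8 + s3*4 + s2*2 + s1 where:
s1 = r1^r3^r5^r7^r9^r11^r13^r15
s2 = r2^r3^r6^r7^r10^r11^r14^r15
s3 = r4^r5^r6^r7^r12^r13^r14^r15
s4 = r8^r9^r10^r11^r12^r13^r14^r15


s1=1, s2=0, s3=0, s4=0

Syndrome = 1 (error at position 1)


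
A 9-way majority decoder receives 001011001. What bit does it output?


Ones: 4 out of 9
Threshold: 5

0 (4/9 voted 1)


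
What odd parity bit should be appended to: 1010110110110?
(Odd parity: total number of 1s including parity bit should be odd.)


Number of 1s in data: 8
Parity bit: 1

1


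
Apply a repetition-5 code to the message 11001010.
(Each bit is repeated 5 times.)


Each bit -> 5 copies

1111111111000000000011111000001111100000


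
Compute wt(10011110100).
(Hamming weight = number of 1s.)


Counting 1s in 10011110100

6


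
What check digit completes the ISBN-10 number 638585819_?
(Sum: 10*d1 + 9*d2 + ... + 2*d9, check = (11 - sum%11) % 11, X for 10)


Weighted sum: 312
312 mod 11 = 4

Check digit: 7


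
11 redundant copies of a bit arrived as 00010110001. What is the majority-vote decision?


Ones: 4 out of 11
Threshold: 6

0 (4/11 voted 1)


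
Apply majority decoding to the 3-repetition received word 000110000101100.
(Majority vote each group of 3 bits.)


Groups: 000, 110, 000, 101, 100
Majority votes: 01010

01010


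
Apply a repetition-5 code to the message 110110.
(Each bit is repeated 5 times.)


Each bit -> 5 copies

111111111100000111111111100000


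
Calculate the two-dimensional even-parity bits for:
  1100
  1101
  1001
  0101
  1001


Row parities: 01000
Column parities: 0100

Row P: 01000, Col P: 0100, Corner: 1


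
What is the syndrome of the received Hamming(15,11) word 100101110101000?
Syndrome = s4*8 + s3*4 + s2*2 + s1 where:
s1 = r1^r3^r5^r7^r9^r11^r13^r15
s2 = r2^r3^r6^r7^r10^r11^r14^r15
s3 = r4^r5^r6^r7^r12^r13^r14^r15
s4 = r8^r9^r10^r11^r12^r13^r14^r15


s1=0, s2=1, s3=0, s4=1

Syndrome = 10 (error at position 10)


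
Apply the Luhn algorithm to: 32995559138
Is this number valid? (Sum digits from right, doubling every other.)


Luhn sum = 60
60 mod 10 = 0

Valid (Luhn sum mod 10 = 0)


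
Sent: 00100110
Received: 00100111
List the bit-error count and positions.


XOR: 00000001

1 error(s) at position(s): 7


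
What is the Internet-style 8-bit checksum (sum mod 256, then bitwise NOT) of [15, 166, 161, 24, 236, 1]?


Sum = 603 mod 256 = 91
Complement = 164

164


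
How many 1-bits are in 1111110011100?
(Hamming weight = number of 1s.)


Counting 1s in 1111110011100

9


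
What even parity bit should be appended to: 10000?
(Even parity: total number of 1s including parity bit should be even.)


Number of 1s in data: 1
Parity bit: 1

1


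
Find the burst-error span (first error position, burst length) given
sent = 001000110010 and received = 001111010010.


XOR: 000111100000

Burst at position 3, length 4


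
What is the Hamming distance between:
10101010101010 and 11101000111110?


XOR: 01000010010100
Count of 1s: 4

4


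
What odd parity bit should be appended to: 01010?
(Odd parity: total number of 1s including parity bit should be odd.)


Number of 1s in data: 2
Parity bit: 1

1


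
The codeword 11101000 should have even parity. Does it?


Number of 1s: 4

Yes, parity is correct (4 ones)


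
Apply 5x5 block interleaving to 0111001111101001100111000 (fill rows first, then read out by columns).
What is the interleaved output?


Matrix:
  01110
  01111
  10100
  11001
  11000
Read columns: 0011111011111001100001010

0011111011111001100001010


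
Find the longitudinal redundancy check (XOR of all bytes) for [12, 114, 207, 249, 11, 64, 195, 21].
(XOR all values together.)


XOR chain: 12 ^ 114 ^ 207 ^ 249 ^ 11 ^ 64 ^ 195 ^ 21 = 213

213


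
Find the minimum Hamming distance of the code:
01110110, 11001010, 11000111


Comparing all pairs, minimum distance: 3
Can detect 2 errors, correct 1 errors

3


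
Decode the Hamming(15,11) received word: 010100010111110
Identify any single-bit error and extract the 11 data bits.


Syndrome = 0: no error detected

Data: 00000111110 (no errors)


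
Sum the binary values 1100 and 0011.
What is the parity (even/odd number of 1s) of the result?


1100 = 12
0011 = 3
Sum = 15 = 1111
1s count = 4

even parity (4 ones in 1111)


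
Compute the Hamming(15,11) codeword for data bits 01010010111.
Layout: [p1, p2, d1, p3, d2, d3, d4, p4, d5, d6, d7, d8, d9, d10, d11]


Parity bits: p1=1, p2=0, p3=1, p4=0

100110100010111


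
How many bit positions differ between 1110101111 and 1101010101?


XOR: 0011111010
Count of 1s: 6

6


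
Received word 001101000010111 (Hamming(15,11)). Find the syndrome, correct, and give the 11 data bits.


Syndrome = 6: error at position 6

Data: 10000010111 (corrected bit 6)


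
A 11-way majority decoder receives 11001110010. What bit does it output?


Ones: 6 out of 11
Threshold: 6

1 (6/11 voted 1)


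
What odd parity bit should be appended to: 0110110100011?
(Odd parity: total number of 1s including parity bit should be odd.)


Number of 1s in data: 7
Parity bit: 0

0


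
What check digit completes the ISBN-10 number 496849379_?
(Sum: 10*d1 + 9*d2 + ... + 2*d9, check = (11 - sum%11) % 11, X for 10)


Weighted sum: 345
345 mod 11 = 4

Check digit: 7


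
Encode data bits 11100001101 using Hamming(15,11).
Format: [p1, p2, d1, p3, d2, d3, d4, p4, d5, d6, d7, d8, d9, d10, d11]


Parity bits: p1=0, p2=1, p3=1, p4=1

011111010001101


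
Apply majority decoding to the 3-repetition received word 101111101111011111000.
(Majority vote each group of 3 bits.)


Groups: 101, 111, 101, 111, 011, 111, 000
Majority votes: 1111110

1111110


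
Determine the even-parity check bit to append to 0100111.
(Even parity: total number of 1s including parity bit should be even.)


Number of 1s in data: 4
Parity bit: 0

0


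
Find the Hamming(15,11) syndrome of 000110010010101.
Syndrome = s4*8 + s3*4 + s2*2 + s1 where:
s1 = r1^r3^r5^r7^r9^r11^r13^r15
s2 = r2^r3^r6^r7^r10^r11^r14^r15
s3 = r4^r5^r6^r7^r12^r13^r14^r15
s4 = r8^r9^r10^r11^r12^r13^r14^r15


s1=0, s2=0, s3=0, s4=0

Syndrome = 0 (no error)


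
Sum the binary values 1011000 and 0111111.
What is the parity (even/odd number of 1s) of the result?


1011000 = 88
0111111 = 63
Sum = 151 = 10010111
1s count = 5

odd parity (5 ones in 10010111)


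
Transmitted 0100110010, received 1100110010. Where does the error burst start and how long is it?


XOR: 1000000000

Burst at position 0, length 1


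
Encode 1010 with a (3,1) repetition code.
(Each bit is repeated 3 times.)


Each bit -> 3 copies

111000111000


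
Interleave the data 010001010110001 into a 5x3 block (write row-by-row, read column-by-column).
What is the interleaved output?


Matrix:
  010
  001
  010
  110
  001
Read columns: 000101011001001

000101011001001


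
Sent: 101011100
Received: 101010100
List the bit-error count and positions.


XOR: 000001000

1 error(s) at position(s): 5


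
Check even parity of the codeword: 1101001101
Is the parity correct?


Number of 1s: 6

Yes, parity is correct (6 ones)


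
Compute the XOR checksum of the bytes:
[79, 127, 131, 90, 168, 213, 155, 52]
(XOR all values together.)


XOR chain: 79 ^ 127 ^ 131 ^ 90 ^ 168 ^ 213 ^ 155 ^ 52 = 59

59


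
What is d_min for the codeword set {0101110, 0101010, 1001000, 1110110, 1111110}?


Comparing all pairs, minimum distance: 1
Can detect 0 errors, correct 0 errors

1


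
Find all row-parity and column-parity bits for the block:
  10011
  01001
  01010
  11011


Row parities: 1000
Column parities: 01011

Row P: 1000, Col P: 01011, Corner: 1


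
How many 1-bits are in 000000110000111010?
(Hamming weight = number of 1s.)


Counting 1s in 000000110000111010

6


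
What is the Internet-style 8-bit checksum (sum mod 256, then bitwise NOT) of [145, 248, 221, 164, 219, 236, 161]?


Sum = 1394 mod 256 = 114
Complement = 141

141


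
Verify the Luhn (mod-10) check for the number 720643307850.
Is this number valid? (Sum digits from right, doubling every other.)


Luhn sum = 44
44 mod 10 = 4

Invalid (Luhn sum mod 10 = 4)


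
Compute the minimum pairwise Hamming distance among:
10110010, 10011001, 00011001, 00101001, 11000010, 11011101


Comparing all pairs, minimum distance: 1
Can detect 0 errors, correct 0 errors

1


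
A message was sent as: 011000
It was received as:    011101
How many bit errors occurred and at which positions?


XOR: 000101

2 error(s) at position(s): 3, 5


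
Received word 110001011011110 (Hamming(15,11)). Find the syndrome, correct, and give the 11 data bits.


Syndrome = 0: no error detected

Data: 00101011110 (no errors)


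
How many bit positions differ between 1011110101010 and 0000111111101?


XOR: 1011001010111
Count of 1s: 8

8


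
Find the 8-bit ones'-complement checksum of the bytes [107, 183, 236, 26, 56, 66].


Sum = 674 mod 256 = 162
Complement = 93

93


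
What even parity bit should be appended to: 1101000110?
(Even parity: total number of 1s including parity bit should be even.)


Number of 1s in data: 5
Parity bit: 1

1


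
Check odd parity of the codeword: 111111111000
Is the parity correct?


Number of 1s: 9

Yes, parity is correct (9 ones)


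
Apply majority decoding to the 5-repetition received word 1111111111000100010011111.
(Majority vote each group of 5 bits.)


Groups: 11111, 11111, 00010, 00100, 11111
Majority votes: 11001

11001


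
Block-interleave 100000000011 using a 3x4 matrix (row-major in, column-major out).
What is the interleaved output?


Matrix:
  1000
  0000
  0011
Read columns: 100000001001

100000001001


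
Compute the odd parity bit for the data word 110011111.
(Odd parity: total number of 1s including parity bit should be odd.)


Number of 1s in data: 7
Parity bit: 0

0


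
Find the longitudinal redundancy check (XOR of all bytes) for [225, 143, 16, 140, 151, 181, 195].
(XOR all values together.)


XOR chain: 225 ^ 143 ^ 16 ^ 140 ^ 151 ^ 181 ^ 195 = 19

19


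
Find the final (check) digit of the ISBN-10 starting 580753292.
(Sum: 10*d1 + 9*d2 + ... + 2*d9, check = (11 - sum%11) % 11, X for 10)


Weighted sum: 255
255 mod 11 = 2

Check digit: 9


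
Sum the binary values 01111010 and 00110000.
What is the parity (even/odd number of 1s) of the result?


01111010 = 122
00110000 = 48
Sum = 170 = 10101010
1s count = 4

even parity (4 ones in 10101010)


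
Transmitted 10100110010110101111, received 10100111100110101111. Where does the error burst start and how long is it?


XOR: 00000001110000000000

Burst at position 7, length 3


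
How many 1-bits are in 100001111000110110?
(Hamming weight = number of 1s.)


Counting 1s in 100001111000110110

9


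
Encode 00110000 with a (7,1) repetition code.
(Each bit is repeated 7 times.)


Each bit -> 7 copies

00000000000000111111111111110000000000000000000000000000


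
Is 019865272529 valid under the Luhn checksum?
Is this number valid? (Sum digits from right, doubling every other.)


Luhn sum = 59
59 mod 10 = 9

Invalid (Luhn sum mod 10 = 9)


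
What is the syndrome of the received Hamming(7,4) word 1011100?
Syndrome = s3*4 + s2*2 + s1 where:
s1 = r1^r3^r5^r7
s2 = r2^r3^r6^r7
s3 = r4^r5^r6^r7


s1=1, s2=1, s3=0

Syndrome = 3 (error at position 3)


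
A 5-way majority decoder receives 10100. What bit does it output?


Ones: 2 out of 5
Threshold: 3

0 (2/5 voted 1)


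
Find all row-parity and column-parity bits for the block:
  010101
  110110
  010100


Row parities: 100
Column parities: 110111

Row P: 100, Col P: 110111, Corner: 1


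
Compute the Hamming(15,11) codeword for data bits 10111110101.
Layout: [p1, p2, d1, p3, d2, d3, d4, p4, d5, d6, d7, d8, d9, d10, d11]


Parity bits: p1=0, p2=0, p3=0, p4=1

001001111110101


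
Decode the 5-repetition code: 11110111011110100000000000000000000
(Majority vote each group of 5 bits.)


Groups: 11110, 11101, 11101, 00000, 00000, 00000, 00000
Majority votes: 1110000

1110000


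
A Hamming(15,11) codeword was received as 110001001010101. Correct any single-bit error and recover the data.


Syndrome = 5: error at position 5

Data: 01101010101 (corrected bit 5)


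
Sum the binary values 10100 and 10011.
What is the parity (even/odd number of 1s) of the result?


10100 = 20
10011 = 19
Sum = 39 = 100111
1s count = 4

even parity (4 ones in 100111)


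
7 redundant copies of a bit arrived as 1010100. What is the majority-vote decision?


Ones: 3 out of 7
Threshold: 4

0 (3/7 voted 1)


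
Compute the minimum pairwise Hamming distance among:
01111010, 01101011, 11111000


Comparing all pairs, minimum distance: 2
Can detect 1 errors, correct 0 errors

2


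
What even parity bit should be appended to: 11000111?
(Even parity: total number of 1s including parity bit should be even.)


Number of 1s in data: 5
Parity bit: 1

1


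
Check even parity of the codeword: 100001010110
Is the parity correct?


Number of 1s: 5

No, parity error (5 ones)


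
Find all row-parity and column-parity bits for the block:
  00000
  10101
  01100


Row parities: 010
Column parities: 11001

Row P: 010, Col P: 11001, Corner: 1


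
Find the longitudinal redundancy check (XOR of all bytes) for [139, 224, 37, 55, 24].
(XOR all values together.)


XOR chain: 139 ^ 224 ^ 37 ^ 55 ^ 24 = 97

97


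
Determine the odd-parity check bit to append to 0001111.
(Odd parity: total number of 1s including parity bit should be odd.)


Number of 1s in data: 4
Parity bit: 1

1


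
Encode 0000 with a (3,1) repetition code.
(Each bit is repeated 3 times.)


Each bit -> 3 copies

000000000000


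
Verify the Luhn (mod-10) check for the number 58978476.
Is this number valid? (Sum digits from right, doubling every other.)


Luhn sum = 47
47 mod 10 = 7

Invalid (Luhn sum mod 10 = 7)


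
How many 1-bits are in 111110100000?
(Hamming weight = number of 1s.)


Counting 1s in 111110100000

6


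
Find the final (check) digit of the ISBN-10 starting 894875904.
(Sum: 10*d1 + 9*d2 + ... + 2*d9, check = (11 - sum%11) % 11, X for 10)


Weighted sum: 360
360 mod 11 = 8

Check digit: 3


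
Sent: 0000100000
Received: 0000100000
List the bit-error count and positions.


XOR: 0000000000

0 errors (received matches sent)


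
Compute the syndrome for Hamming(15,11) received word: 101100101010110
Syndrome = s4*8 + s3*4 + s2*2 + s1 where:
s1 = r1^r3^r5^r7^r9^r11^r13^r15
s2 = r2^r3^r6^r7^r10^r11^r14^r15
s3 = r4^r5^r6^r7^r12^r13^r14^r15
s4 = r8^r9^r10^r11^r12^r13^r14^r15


s1=0, s2=0, s3=0, s4=0

Syndrome = 0 (no error)


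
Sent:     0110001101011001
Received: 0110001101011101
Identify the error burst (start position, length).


XOR: 0000000000000100

Burst at position 13, length 1


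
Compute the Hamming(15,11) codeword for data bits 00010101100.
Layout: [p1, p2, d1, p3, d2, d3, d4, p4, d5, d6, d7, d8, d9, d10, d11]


Parity bits: p1=0, p2=0, p3=1, p4=1

000100110101100


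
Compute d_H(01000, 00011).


XOR: 01011
Count of 1s: 3

3


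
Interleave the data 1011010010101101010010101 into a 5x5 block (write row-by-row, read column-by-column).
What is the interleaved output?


Matrix:
  10110
  10010
  10110
  10100
  10101
Read columns: 1111100000101111110000001

1111100000101111110000001


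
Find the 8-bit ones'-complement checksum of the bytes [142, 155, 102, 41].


Sum = 440 mod 256 = 184
Complement = 71

71


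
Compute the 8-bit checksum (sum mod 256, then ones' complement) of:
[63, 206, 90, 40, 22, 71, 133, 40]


Sum = 665 mod 256 = 153
Complement = 102

102


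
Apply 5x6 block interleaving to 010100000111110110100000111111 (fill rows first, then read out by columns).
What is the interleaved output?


Matrix:
  010100
  000111
  110110
  100000
  111111
Read columns: 001111010100001111010110101001

001111010100001111010110101001


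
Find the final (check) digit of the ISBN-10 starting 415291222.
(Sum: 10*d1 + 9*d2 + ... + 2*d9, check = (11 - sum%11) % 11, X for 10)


Weighted sum: 180
180 mod 11 = 4

Check digit: 7


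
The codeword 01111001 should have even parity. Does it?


Number of 1s: 5

No, parity error (5 ones)


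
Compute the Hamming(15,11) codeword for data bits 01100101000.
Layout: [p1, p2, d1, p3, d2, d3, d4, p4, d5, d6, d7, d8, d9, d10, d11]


Parity bits: p1=1, p2=0, p3=1, p4=0

100111000101000


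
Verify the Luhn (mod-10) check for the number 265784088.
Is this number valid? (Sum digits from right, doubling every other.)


Luhn sum = 46
46 mod 10 = 6

Invalid (Luhn sum mod 10 = 6)


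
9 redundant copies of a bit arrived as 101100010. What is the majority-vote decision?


Ones: 4 out of 9
Threshold: 5

0 (4/9 voted 1)


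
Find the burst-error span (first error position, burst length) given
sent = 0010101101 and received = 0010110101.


XOR: 0000011000

Burst at position 5, length 2


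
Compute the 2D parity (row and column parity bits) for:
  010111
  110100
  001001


Row parities: 010
Column parities: 101010

Row P: 010, Col P: 101010, Corner: 1


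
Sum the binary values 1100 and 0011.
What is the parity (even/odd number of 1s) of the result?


1100 = 12
0011 = 3
Sum = 15 = 1111
1s count = 4

even parity (4 ones in 1111)


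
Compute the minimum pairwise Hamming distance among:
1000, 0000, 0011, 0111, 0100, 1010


Comparing all pairs, minimum distance: 1
Can detect 0 errors, correct 0 errors

1


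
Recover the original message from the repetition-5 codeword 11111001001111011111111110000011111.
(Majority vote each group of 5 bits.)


Groups: 11111, 00100, 11110, 11111, 11111, 00000, 11111
Majority votes: 1011101

1011101


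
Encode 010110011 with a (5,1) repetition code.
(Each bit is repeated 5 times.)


Each bit -> 5 copies

000001111100000111111111100000000001111111111


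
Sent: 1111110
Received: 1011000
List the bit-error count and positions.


XOR: 0100110

3 error(s) at position(s): 1, 4, 5


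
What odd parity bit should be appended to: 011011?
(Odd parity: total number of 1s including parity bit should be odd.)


Number of 1s in data: 4
Parity bit: 1

1


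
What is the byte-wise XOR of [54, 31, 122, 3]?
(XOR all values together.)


XOR chain: 54 ^ 31 ^ 122 ^ 3 = 80

80


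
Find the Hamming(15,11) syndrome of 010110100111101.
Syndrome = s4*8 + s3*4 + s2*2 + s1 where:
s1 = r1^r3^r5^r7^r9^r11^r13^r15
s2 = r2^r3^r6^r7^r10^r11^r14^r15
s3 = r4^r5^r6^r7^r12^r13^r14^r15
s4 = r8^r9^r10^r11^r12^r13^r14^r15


s1=1, s2=1, s3=0, s4=1

Syndrome = 11 (error at position 11)


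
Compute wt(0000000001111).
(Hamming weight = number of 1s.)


Counting 1s in 0000000001111

4


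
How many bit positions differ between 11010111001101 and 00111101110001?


XOR: 11101010111100
Count of 1s: 9

9


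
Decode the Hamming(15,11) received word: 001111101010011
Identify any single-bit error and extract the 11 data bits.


Syndrome = 0: no error detected

Data: 11111010011 (no errors)


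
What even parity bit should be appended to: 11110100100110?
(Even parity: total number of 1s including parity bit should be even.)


Number of 1s in data: 8
Parity bit: 0

0


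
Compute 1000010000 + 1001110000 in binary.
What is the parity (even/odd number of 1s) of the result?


1000010000 = 528
1001110000 = 624
Sum = 1152 = 10010000000
1s count = 2

even parity (2 ones in 10010000000)


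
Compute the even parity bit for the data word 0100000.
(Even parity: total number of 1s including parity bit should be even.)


Number of 1s in data: 1
Parity bit: 1

1


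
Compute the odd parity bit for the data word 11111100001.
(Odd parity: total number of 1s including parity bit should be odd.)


Number of 1s in data: 7
Parity bit: 0

0


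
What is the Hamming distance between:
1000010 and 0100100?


XOR: 1100110
Count of 1s: 4

4


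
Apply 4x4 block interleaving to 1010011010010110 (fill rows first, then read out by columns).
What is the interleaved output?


Matrix:
  1010
  0110
  1001
  0110
Read columns: 1010010111010010

1010010111010010


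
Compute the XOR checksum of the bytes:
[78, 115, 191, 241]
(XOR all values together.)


XOR chain: 78 ^ 115 ^ 191 ^ 241 = 115

115


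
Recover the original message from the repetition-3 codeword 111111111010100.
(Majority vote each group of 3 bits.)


Groups: 111, 111, 111, 010, 100
Majority votes: 11100

11100


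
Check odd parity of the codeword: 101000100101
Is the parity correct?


Number of 1s: 5

Yes, parity is correct (5 ones)


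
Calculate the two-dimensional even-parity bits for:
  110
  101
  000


Row parities: 000
Column parities: 011

Row P: 000, Col P: 011, Corner: 0


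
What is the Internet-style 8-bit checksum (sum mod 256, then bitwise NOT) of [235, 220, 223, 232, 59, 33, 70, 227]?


Sum = 1299 mod 256 = 19
Complement = 236

236


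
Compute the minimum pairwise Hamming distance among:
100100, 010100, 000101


Comparing all pairs, minimum distance: 2
Can detect 1 errors, correct 0 errors

2


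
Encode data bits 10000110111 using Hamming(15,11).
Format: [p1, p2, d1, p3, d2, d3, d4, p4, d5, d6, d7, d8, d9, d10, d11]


Parity bits: p1=0, p2=1, p3=1, p4=1

011100010110111


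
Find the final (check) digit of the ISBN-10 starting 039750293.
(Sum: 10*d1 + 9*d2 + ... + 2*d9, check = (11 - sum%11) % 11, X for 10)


Weighted sum: 219
219 mod 11 = 10

Check digit: 1


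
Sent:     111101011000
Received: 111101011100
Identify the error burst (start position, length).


XOR: 000000000100

Burst at position 9, length 1


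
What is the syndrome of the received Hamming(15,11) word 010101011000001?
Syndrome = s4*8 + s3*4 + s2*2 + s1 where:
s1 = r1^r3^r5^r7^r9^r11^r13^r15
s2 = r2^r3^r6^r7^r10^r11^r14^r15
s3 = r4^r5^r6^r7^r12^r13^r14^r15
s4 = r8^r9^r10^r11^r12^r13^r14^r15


s1=0, s2=1, s3=1, s4=1

Syndrome = 14 (error at position 14)


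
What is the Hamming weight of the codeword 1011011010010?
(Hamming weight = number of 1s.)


Counting 1s in 1011011010010

7


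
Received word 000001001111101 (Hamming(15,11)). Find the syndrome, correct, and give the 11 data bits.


Syndrome = 0: no error detected

Data: 00101111101 (no errors)


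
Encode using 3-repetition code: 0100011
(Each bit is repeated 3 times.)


Each bit -> 3 copies

000111000000000111111


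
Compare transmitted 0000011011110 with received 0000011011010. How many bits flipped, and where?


XOR: 0000000000100

1 error(s) at position(s): 10


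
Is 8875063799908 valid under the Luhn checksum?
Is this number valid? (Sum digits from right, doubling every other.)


Luhn sum = 69
69 mod 10 = 9

Invalid (Luhn sum mod 10 = 9)


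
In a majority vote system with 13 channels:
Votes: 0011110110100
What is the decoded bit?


Ones: 7 out of 13
Threshold: 7

1 (7/13 voted 1)


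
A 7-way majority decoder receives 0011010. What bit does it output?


Ones: 3 out of 7
Threshold: 4

0 (3/7 voted 1)


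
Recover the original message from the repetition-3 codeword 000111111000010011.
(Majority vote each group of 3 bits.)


Groups: 000, 111, 111, 000, 010, 011
Majority votes: 011001

011001


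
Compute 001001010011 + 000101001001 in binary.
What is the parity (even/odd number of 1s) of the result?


001001010011 = 595
000101001001 = 329
Sum = 924 = 1110011100
1s count = 6

even parity (6 ones in 1110011100)


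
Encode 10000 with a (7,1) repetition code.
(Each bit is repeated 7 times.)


Each bit -> 7 copies

11111110000000000000000000000000000


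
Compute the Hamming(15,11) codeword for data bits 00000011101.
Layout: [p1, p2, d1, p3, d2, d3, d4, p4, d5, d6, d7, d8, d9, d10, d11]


Parity bits: p1=1, p2=0, p3=1, p4=0

100100000011101


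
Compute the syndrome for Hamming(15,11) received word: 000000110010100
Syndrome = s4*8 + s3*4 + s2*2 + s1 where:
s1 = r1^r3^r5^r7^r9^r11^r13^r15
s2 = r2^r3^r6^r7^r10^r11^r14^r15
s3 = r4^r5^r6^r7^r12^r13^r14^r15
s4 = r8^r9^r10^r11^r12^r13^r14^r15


s1=1, s2=0, s3=0, s4=1

Syndrome = 9 (error at position 9)


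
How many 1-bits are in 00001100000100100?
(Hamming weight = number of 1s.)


Counting 1s in 00001100000100100

4


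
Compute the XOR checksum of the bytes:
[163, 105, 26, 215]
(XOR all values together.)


XOR chain: 163 ^ 105 ^ 26 ^ 215 = 7

7


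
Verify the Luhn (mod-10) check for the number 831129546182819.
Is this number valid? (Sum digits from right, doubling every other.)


Luhn sum = 80
80 mod 10 = 0

Valid (Luhn sum mod 10 = 0)


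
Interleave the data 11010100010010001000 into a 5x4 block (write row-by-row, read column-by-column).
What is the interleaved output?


Matrix:
  1101
  0100
  0100
  1000
  1000
Read columns: 10011111000000010000

10011111000000010000


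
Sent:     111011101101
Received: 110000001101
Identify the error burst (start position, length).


XOR: 001011100000

Burst at position 2, length 5


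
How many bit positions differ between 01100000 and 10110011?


XOR: 11010011
Count of 1s: 5

5


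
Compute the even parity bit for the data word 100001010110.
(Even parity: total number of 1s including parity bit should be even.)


Number of 1s in data: 5
Parity bit: 1

1


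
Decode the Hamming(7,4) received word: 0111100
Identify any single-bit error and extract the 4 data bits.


Syndrome = 0: no error detected

Data: 1100 (no errors)


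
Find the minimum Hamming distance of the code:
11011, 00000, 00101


Comparing all pairs, minimum distance: 2
Can detect 1 errors, correct 0 errors

2


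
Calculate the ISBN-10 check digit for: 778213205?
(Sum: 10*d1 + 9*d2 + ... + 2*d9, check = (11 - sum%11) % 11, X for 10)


Weighted sum: 250
250 mod 11 = 8

Check digit: 3


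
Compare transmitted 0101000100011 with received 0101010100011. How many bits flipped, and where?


XOR: 0000010000000

1 error(s) at position(s): 5


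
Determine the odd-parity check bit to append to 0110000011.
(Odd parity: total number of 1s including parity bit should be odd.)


Number of 1s in data: 4
Parity bit: 1

1


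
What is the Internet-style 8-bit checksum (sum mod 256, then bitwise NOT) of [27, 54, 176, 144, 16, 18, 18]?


Sum = 453 mod 256 = 197
Complement = 58

58


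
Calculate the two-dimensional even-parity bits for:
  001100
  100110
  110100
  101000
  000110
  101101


Row parities: 011000
Column parities: 011101

Row P: 011000, Col P: 011101, Corner: 0


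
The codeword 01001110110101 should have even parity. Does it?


Number of 1s: 8

Yes, parity is correct (8 ones)


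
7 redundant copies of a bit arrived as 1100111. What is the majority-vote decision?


Ones: 5 out of 7
Threshold: 4

1 (5/7 voted 1)


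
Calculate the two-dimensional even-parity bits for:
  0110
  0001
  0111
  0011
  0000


Row parities: 01100
Column parities: 0011

Row P: 01100, Col P: 0011, Corner: 0


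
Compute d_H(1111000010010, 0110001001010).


XOR: 1001001011000
Count of 1s: 5

5


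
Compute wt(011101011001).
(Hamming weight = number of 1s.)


Counting 1s in 011101011001

7


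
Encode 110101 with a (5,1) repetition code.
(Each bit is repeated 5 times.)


Each bit -> 5 copies

111111111100000111110000011111


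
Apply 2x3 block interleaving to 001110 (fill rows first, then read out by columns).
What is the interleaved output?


Matrix:
  001
  110
Read columns: 010110

010110


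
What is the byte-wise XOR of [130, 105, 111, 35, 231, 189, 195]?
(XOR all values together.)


XOR chain: 130 ^ 105 ^ 111 ^ 35 ^ 231 ^ 189 ^ 195 = 62

62


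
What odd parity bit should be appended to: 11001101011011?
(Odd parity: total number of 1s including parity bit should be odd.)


Number of 1s in data: 9
Parity bit: 0

0


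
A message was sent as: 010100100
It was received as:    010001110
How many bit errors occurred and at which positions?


XOR: 000101010

3 error(s) at position(s): 3, 5, 7


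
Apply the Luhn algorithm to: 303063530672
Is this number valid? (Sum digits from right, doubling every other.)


Luhn sum = 35
35 mod 10 = 5

Invalid (Luhn sum mod 10 = 5)


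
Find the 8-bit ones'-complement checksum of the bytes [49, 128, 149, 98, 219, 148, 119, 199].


Sum = 1109 mod 256 = 85
Complement = 170

170


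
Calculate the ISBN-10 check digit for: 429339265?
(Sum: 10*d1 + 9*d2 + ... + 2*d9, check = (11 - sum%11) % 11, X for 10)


Weighted sum: 250
250 mod 11 = 8

Check digit: 3


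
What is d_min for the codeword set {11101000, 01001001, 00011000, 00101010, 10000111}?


Comparing all pairs, minimum distance: 3
Can detect 2 errors, correct 1 errors

3


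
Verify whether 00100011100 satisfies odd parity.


Number of 1s: 4

No, parity error (4 ones)


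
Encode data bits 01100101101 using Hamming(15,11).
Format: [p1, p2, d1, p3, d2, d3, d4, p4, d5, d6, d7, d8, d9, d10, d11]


Parity bits: p1=1, p2=1, p3=1, p4=0

110111000101101


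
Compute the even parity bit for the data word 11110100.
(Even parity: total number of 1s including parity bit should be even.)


Number of 1s in data: 5
Parity bit: 1

1


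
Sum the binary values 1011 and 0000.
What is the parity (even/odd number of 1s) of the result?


1011 = 11
0000 = 0
Sum = 11 = 1011
1s count = 3

odd parity (3 ones in 1011)


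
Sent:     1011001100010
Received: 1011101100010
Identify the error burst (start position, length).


XOR: 0000100000000

Burst at position 4, length 1


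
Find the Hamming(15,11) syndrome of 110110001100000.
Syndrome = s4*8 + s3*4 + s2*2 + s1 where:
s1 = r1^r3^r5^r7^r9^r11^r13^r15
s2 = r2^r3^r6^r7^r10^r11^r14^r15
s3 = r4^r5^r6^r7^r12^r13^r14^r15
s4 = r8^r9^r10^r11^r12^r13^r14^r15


s1=1, s2=0, s3=0, s4=0

Syndrome = 1 (error at position 1)


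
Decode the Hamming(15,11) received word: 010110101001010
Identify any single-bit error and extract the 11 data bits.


Syndrome = 15: error at position 15

Data: 01011001011 (corrected bit 15)


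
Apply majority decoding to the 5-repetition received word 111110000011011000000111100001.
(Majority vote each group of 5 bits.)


Groups: 11111, 00000, 11011, 00000, 01111, 00001
Majority votes: 101010

101010


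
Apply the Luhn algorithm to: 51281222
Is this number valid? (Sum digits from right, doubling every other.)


Luhn sum = 24
24 mod 10 = 4

Invalid (Luhn sum mod 10 = 4)


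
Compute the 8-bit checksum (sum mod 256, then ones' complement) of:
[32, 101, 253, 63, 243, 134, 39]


Sum = 865 mod 256 = 97
Complement = 158

158


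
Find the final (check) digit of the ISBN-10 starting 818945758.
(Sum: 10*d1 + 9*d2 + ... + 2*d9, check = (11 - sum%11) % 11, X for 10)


Weighted sum: 324
324 mod 11 = 5

Check digit: 6


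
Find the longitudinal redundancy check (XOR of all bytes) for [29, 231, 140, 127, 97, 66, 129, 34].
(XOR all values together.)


XOR chain: 29 ^ 231 ^ 140 ^ 127 ^ 97 ^ 66 ^ 129 ^ 34 = 137

137


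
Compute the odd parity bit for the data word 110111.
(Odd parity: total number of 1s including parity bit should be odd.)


Number of 1s in data: 5
Parity bit: 0

0


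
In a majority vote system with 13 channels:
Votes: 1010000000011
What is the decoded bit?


Ones: 4 out of 13
Threshold: 7

0 (4/13 voted 1)


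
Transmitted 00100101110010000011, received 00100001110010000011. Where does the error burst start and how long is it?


XOR: 00000100000000000000

Burst at position 5, length 1


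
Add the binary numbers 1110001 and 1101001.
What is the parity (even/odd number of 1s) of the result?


1110001 = 113
1101001 = 105
Sum = 218 = 11011010
1s count = 5

odd parity (5 ones in 11011010)
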